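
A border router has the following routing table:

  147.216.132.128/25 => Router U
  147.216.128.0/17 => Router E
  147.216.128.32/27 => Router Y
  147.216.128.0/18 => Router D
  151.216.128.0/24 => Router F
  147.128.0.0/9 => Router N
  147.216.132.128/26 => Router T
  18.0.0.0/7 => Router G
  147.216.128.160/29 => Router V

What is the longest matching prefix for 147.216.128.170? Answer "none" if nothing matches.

Entries matching 147.216.128.170:
  147.128.0.0/9 (147.128.0.0 - 147.255.255.255)
  147.216.128.0/17 (147.216.128.0 - 147.216.255.255)
  147.216.128.0/18 (147.216.128.0 - 147.216.191.255)
Most specific is 147.216.128.0/18.

147.216.128.0/18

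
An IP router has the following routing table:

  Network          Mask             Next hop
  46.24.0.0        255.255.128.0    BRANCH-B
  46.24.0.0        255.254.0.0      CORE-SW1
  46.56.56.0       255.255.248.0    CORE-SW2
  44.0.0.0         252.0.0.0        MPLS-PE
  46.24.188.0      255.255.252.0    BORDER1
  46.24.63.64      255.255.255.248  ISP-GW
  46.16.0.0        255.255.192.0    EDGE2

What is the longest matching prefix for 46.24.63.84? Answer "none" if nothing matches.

Entries matching 46.24.63.84:
  44.0.0.0/6 (44.0.0.0 - 47.255.255.255)
  46.24.0.0/15 (46.24.0.0 - 46.25.255.255)
  46.24.0.0/17 (46.24.0.0 - 46.24.127.255)
Most specific is 46.24.0.0/17.

46.24.0.0/17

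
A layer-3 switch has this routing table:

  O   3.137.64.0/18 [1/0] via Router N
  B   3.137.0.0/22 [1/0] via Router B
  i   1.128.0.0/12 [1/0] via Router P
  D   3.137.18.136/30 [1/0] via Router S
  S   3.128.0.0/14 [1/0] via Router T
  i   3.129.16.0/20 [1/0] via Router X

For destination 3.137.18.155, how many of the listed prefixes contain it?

0

No listed prefix contains 3.137.18.155.
Total matching entries: 0.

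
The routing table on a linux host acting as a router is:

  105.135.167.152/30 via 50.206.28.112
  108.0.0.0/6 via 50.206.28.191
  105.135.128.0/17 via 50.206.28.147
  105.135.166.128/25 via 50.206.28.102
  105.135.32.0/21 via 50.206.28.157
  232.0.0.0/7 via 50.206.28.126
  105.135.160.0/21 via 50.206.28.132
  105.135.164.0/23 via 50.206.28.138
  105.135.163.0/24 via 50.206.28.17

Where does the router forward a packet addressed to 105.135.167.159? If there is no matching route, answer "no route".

50.206.28.132

Routes whose prefix contains 105.135.167.159:
  105.135.128.0/17 (105.135.128.0 - 105.135.255.255) -> 50.206.28.147
  105.135.160.0/21 (105.135.160.0 - 105.135.167.255) -> 50.206.28.132
More-specific entries that do NOT match:
  105.135.167.152/30 (105.135.167.152 - 105.135.167.155) does not contain 105.135.167.159
  105.135.166.128/25 (105.135.166.128 - 105.135.166.255) does not contain 105.135.167.159
  105.135.163.0/24 (105.135.163.0 - 105.135.163.255) does not contain 105.135.167.159
  105.135.164.0/23 (105.135.164.0 - 105.135.165.255) does not contain 105.135.167.159
Longest matching prefix is /21 -> next hop 50.206.28.132.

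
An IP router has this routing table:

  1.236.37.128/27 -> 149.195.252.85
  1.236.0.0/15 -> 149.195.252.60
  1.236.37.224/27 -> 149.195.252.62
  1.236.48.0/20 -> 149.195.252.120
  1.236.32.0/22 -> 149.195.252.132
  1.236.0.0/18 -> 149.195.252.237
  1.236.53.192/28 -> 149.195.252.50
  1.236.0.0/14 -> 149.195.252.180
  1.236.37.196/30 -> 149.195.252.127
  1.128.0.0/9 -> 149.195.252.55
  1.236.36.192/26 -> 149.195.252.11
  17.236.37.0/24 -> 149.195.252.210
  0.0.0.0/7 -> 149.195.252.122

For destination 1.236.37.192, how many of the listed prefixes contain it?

Prefixes containing 1.236.37.192:
  0.0.0.0/7 (0.0.0.0 - 1.255.255.255)
  1.128.0.0/9 (1.128.0.0 - 1.255.255.255)
  1.236.0.0/14 (1.236.0.0 - 1.239.255.255)
  1.236.0.0/15 (1.236.0.0 - 1.237.255.255)
  1.236.0.0/18 (1.236.0.0 - 1.236.63.255)
Total matching entries: 5.

5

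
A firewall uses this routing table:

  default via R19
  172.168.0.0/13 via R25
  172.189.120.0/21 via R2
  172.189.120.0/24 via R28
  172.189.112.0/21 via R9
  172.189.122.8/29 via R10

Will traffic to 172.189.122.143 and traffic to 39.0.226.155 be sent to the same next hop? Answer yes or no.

no

172.189.122.143: longest match 172.189.120.0/21 -> R2
39.0.226.155: longest match 0.0.0.0/0 -> R19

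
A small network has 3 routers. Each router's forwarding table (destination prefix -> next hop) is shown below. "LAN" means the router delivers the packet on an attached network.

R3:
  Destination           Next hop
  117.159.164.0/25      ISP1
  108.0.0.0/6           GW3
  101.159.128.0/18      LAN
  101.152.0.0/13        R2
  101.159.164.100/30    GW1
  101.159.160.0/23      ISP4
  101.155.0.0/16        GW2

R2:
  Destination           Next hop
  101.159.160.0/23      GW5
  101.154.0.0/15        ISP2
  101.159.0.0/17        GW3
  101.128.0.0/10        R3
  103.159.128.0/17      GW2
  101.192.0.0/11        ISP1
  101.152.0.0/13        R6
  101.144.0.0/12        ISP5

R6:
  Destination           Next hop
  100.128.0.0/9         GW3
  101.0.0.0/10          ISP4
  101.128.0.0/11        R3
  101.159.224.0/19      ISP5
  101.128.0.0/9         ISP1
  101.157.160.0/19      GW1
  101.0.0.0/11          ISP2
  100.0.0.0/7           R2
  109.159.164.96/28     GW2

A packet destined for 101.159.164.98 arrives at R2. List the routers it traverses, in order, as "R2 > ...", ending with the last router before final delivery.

R2 > R6 > R3

At R2: longest match for 101.159.164.98 is 101.152.0.0/13 -> R6
At R6: longest match for 101.159.164.98 is 101.128.0.0/11 -> R3
At R3: longest match for 101.159.164.98 is 101.159.128.0/18 -> LAN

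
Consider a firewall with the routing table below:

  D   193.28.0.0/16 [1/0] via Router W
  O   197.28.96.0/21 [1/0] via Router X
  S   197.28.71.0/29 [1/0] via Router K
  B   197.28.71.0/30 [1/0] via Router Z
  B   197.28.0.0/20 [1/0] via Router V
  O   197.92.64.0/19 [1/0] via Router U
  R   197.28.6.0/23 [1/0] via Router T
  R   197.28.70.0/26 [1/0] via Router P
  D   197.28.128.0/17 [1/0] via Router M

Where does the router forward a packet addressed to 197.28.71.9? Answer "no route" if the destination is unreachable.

no route

No entry's prefix contains 197.28.71.9; there is no default route.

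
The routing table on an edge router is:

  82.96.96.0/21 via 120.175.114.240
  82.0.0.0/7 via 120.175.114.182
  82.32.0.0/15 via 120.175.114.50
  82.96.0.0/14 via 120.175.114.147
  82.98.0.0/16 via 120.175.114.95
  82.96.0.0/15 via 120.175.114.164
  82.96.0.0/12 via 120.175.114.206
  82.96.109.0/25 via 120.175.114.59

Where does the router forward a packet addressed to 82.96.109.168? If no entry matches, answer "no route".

Routes whose prefix contains 82.96.109.168:
  82.0.0.0/7 (82.0.0.0 - 83.255.255.255) -> 120.175.114.182
  82.96.0.0/12 (82.96.0.0 - 82.111.255.255) -> 120.175.114.206
  82.96.0.0/14 (82.96.0.0 - 82.99.255.255) -> 120.175.114.147
  82.96.0.0/15 (82.96.0.0 - 82.97.255.255) -> 120.175.114.164
More-specific entries that do NOT match:
  82.96.109.0/25 (82.96.109.0 - 82.96.109.127) does not contain 82.96.109.168
  82.96.96.0/21 (82.96.96.0 - 82.96.103.255) does not contain 82.96.109.168
  82.98.0.0/16 (82.98.0.0 - 82.98.255.255) does not contain 82.96.109.168
Longest matching prefix is /15 -> next hop 120.175.114.164.

120.175.114.164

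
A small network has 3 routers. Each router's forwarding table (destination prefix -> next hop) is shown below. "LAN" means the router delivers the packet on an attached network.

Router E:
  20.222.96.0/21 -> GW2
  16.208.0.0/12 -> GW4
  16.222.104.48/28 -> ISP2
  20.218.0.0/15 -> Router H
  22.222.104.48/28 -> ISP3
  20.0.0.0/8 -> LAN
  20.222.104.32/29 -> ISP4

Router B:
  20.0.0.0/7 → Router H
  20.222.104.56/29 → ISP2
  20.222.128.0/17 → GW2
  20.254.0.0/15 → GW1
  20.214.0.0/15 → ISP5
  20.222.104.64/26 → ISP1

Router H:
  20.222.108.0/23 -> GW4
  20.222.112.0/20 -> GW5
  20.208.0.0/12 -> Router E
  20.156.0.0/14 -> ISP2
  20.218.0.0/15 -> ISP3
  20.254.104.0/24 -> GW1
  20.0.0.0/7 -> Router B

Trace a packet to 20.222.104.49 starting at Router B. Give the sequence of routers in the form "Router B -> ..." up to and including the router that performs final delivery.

At Router B: longest match for 20.222.104.49 is 20.0.0.0/7 -> Router H
At Router H: longest match for 20.222.104.49 is 20.208.0.0/12 -> Router E
At Router E: longest match for 20.222.104.49 is 20.0.0.0/8 -> LAN

Router B -> Router H -> Router E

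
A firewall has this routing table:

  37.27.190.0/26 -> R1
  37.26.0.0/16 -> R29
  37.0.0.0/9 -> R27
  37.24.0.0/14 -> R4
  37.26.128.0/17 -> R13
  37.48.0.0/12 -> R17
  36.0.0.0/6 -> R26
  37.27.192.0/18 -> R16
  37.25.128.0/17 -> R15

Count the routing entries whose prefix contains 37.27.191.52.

3

Prefixes containing 37.27.191.52:
  36.0.0.0/6 (36.0.0.0 - 39.255.255.255)
  37.0.0.0/9 (37.0.0.0 - 37.127.255.255)
  37.24.0.0/14 (37.24.0.0 - 37.27.255.255)
Total matching entries: 3.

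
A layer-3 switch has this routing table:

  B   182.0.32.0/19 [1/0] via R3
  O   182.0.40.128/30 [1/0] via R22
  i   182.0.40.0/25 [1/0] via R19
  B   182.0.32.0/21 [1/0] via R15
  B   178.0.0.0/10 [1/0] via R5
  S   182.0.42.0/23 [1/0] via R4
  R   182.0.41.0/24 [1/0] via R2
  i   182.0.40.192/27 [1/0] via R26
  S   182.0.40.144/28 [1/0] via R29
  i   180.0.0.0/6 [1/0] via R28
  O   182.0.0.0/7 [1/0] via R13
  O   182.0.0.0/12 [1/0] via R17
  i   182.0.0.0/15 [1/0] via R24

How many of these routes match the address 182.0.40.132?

Prefixes containing 182.0.40.132:
  180.0.0.0/6 (180.0.0.0 - 183.255.255.255)
  182.0.0.0/7 (182.0.0.0 - 183.255.255.255)
  182.0.0.0/12 (182.0.0.0 - 182.15.255.255)
  182.0.0.0/15 (182.0.0.0 - 182.1.255.255)
  182.0.32.0/19 (182.0.32.0 - 182.0.63.255)
Total matching entries: 5.

5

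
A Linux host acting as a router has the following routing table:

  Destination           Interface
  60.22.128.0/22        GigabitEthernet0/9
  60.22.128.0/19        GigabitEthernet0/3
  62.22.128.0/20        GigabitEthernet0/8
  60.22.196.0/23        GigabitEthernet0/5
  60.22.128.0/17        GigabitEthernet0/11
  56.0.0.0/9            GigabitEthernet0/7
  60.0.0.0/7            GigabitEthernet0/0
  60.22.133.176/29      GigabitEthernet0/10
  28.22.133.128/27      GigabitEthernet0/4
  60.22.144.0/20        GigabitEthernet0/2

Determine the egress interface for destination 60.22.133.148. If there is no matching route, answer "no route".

GigabitEthernet0/3

Routes whose prefix contains 60.22.133.148:
  60.0.0.0/7 (60.0.0.0 - 61.255.255.255) -> GigabitEthernet0/0
  60.22.128.0/17 (60.22.128.0 - 60.22.255.255) -> GigabitEthernet0/11
  60.22.128.0/19 (60.22.128.0 - 60.22.159.255) -> GigabitEthernet0/3
More-specific entries that do NOT match:
  60.22.133.176/29 (60.22.133.176 - 60.22.133.183) does not contain 60.22.133.148
  28.22.133.128/27 (28.22.133.128 - 28.22.133.159) does not contain 60.22.133.148
  60.22.196.0/23 (60.22.196.0 - 60.22.197.255) does not contain 60.22.133.148
  60.22.128.0/22 (60.22.128.0 - 60.22.131.255) does not contain 60.22.133.148
  62.22.128.0/20 (62.22.128.0 - 62.22.143.255) does not contain 60.22.133.148
  60.22.144.0/20 (60.22.144.0 - 60.22.159.255) does not contain 60.22.133.148
Longest matching prefix is /19 -> interface GigabitEthernet0/3.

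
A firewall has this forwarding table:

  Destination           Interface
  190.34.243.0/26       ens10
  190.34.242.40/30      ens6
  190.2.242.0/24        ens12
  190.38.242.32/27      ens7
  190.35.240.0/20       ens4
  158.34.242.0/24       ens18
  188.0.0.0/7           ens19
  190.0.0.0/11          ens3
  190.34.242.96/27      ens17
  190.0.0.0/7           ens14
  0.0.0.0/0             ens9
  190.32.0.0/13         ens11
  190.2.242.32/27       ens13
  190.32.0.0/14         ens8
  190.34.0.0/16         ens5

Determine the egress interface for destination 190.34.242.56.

Routes whose prefix contains 190.34.242.56:
  0.0.0.0/0 (default, matches everything) -> ens9
  190.0.0.0/7 (190.0.0.0 - 191.255.255.255) -> ens14
  190.32.0.0/13 (190.32.0.0 - 190.39.255.255) -> ens11
  190.32.0.0/14 (190.32.0.0 - 190.35.255.255) -> ens8
  190.34.0.0/16 (190.34.0.0 - 190.34.255.255) -> ens5
More-specific entries that do NOT match:
  190.34.242.40/30 (190.34.242.40 - 190.34.242.43) does not contain 190.34.242.56
  190.38.242.32/27 (190.38.242.32 - 190.38.242.63) does not contain 190.34.242.56
  190.34.242.96/27 (190.34.242.96 - 190.34.242.127) does not contain 190.34.242.56
  190.2.242.32/27 (190.2.242.32 - 190.2.242.63) does not contain 190.34.242.56
  190.34.243.0/26 (190.34.243.0 - 190.34.243.63) does not contain 190.34.242.56
  190.2.242.0/24 (190.2.242.0 - 190.2.242.255) does not contain 190.34.242.56
  158.34.242.0/24 (158.34.242.0 - 158.34.242.255) does not contain 190.34.242.56
  190.35.240.0/20 (190.35.240.0 - 190.35.255.255) does not contain 190.34.242.56
Longest matching prefix is /16 -> interface ens5.

ens5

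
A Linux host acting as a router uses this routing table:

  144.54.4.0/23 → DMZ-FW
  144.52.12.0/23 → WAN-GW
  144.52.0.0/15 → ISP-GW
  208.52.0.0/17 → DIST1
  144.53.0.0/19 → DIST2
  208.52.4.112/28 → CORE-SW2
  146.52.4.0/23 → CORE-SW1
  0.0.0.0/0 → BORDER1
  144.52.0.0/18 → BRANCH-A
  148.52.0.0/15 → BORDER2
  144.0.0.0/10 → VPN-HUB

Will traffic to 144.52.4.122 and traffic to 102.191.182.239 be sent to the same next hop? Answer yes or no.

no

144.52.4.122: longest match 144.52.0.0/18 -> BRANCH-A
102.191.182.239: longest match 0.0.0.0/0 -> BORDER1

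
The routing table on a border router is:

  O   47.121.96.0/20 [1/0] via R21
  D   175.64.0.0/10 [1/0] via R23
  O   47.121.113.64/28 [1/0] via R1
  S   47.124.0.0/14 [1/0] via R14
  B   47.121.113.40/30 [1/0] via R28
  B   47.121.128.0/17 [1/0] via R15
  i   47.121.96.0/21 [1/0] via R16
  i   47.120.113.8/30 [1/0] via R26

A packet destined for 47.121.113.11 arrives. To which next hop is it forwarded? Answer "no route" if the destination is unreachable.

No entry's prefix contains 47.121.113.11; there is no default route.

no route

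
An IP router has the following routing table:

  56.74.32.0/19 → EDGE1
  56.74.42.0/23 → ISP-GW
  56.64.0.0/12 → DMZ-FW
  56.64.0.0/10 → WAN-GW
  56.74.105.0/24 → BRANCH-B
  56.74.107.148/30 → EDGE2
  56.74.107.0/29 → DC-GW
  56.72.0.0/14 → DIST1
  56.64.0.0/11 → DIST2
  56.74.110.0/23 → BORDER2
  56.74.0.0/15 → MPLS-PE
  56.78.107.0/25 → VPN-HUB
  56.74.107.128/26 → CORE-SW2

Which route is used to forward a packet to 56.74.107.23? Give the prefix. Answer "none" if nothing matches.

56.74.0.0/15

Entries matching 56.74.107.23:
  56.64.0.0/10 (56.64.0.0 - 56.127.255.255)
  56.64.0.0/11 (56.64.0.0 - 56.95.255.255)
  56.64.0.0/12 (56.64.0.0 - 56.79.255.255)
  56.72.0.0/14 (56.72.0.0 - 56.75.255.255)
  56.74.0.0/15 (56.74.0.0 - 56.75.255.255)
Most specific is 56.74.0.0/15.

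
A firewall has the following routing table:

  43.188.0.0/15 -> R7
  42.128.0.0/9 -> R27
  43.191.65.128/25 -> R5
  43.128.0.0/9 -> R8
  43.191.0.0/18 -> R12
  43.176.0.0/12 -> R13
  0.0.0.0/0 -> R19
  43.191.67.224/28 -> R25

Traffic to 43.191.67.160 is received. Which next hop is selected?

R13

Routes whose prefix contains 43.191.67.160:
  0.0.0.0/0 (default, matches everything) -> R19
  43.128.0.0/9 (43.128.0.0 - 43.255.255.255) -> R8
  43.176.0.0/12 (43.176.0.0 - 43.191.255.255) -> R13
More-specific entries that do NOT match:
  43.191.67.224/28 (43.191.67.224 - 43.191.67.239) does not contain 43.191.67.160
  43.191.65.128/25 (43.191.65.128 - 43.191.65.255) does not contain 43.191.67.160
  43.191.0.0/18 (43.191.0.0 - 43.191.63.255) does not contain 43.191.67.160
  43.188.0.0/15 (43.188.0.0 - 43.189.255.255) does not contain 43.191.67.160
Longest matching prefix is /12 -> next hop R13.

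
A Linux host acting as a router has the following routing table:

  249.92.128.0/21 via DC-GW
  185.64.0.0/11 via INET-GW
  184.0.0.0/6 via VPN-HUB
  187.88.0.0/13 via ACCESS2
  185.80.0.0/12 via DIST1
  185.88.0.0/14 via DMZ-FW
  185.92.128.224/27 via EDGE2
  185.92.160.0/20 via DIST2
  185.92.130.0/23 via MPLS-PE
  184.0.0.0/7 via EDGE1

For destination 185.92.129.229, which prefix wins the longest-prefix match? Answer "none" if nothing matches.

185.80.0.0/12

Entries matching 185.92.129.229:
  184.0.0.0/6 (184.0.0.0 - 187.255.255.255)
  184.0.0.0/7 (184.0.0.0 - 185.255.255.255)
  185.64.0.0/11 (185.64.0.0 - 185.95.255.255)
  185.80.0.0/12 (185.80.0.0 - 185.95.255.255)
Most specific is 185.80.0.0/12.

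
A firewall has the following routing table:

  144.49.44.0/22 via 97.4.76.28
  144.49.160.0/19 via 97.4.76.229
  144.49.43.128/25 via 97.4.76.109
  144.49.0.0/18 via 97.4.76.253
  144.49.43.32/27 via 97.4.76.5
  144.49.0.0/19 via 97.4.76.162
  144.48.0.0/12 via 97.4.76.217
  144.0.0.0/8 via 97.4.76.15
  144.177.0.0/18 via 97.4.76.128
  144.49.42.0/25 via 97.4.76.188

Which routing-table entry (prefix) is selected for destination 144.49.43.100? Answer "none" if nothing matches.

Entries matching 144.49.43.100:
  144.0.0.0/8 (144.0.0.0 - 144.255.255.255)
  144.48.0.0/12 (144.48.0.0 - 144.63.255.255)
  144.49.0.0/18 (144.49.0.0 - 144.49.63.255)
Most specific is 144.49.0.0/18.

144.49.0.0/18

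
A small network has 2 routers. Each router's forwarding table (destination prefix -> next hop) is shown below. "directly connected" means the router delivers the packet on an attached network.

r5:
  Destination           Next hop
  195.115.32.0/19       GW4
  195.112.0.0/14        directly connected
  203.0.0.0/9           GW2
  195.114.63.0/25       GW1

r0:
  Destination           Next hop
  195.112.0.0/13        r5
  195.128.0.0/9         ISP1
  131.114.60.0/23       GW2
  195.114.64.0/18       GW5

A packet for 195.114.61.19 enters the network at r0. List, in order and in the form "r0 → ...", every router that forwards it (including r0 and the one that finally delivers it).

At r0: longest match for 195.114.61.19 is 195.112.0.0/13 -> r5
At r5: longest match for 195.114.61.19 is 195.112.0.0/14 -> directly connected

r0 → r5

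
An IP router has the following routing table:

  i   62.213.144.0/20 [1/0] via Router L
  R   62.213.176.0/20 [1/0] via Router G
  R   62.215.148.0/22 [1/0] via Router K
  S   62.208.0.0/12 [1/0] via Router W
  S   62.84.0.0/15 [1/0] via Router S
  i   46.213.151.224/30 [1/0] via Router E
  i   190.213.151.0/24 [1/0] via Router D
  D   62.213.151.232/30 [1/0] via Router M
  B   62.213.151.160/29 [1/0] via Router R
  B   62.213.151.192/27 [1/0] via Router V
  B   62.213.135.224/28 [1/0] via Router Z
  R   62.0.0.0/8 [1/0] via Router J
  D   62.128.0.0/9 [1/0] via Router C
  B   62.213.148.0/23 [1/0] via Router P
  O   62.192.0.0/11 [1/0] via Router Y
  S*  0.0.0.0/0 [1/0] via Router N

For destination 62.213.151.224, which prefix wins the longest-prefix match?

Entries matching 62.213.151.224:
  0.0.0.0/0 (default, matches everything)
  62.0.0.0/8 (62.0.0.0 - 62.255.255.255)
  62.128.0.0/9 (62.128.0.0 - 62.255.255.255)
  62.192.0.0/11 (62.192.0.0 - 62.223.255.255)
  62.208.0.0/12 (62.208.0.0 - 62.223.255.255)
  62.213.144.0/20 (62.213.144.0 - 62.213.159.255)
Most specific is 62.213.144.0/20.

62.213.144.0/20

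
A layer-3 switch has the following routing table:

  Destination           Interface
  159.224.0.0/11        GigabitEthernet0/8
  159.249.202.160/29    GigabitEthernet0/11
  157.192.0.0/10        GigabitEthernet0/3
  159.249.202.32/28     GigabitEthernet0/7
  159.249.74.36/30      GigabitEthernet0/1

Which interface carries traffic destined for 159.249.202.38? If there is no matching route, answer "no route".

Routes whose prefix contains 159.249.202.38:
  159.224.0.0/11 (159.224.0.0 - 159.255.255.255) -> GigabitEthernet0/8
  159.249.202.32/28 (159.249.202.32 - 159.249.202.47) -> GigabitEthernet0/7
More-specific entries that do NOT match:
  159.249.74.36/30 (159.249.74.36 - 159.249.74.39) does not contain 159.249.202.38
  159.249.202.160/29 (159.249.202.160 - 159.249.202.167) does not contain 159.249.202.38
Longest matching prefix is /28 -> interface GigabitEthernet0/7.

GigabitEthernet0/7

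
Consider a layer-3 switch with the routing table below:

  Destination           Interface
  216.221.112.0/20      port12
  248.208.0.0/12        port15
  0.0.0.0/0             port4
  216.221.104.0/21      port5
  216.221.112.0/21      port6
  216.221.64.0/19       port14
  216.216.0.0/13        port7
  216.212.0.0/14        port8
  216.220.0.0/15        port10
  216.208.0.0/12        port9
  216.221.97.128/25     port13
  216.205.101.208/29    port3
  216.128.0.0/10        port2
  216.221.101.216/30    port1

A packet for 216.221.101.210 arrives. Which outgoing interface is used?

port10

Routes whose prefix contains 216.221.101.210:
  0.0.0.0/0 (default, matches everything) -> port4
  216.208.0.0/12 (216.208.0.0 - 216.223.255.255) -> port9
  216.216.0.0/13 (216.216.0.0 - 216.223.255.255) -> port7
  216.220.0.0/15 (216.220.0.0 - 216.221.255.255) -> port10
More-specific entries that do NOT match:
  216.221.101.216/30 (216.221.101.216 - 216.221.101.219) does not contain 216.221.101.210
  216.205.101.208/29 (216.205.101.208 - 216.205.101.215) does not contain 216.221.101.210
  216.221.97.128/25 (216.221.97.128 - 216.221.97.255) does not contain 216.221.101.210
  216.221.104.0/21 (216.221.104.0 - 216.221.111.255) does not contain 216.221.101.210
  216.221.112.0/21 (216.221.112.0 - 216.221.119.255) does not contain 216.221.101.210
  216.221.112.0/20 (216.221.112.0 - 216.221.127.255) does not contain 216.221.101.210
  216.221.64.0/19 (216.221.64.0 - 216.221.95.255) does not contain 216.221.101.210
Longest matching prefix is /15 -> interface port10.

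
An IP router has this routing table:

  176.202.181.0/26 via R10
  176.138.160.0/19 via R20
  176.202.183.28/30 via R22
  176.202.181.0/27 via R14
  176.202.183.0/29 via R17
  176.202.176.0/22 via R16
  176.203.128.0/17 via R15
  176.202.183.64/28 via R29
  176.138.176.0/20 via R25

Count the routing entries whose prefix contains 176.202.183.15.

0

No listed prefix contains 176.202.183.15.
Total matching entries: 0.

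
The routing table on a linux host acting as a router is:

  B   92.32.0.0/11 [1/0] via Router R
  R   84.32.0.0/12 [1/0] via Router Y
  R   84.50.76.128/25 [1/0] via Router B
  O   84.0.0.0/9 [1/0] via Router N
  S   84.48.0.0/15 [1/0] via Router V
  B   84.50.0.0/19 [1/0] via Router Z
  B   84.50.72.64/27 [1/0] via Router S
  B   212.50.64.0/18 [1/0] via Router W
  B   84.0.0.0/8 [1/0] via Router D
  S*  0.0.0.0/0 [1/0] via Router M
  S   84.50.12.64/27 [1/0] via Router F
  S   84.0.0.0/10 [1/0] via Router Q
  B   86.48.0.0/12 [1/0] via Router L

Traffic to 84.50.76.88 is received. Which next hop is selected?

Router Q

Routes whose prefix contains 84.50.76.88:
  0.0.0.0/0 (default, matches everything) -> Router M
  84.0.0.0/8 (84.0.0.0 - 84.255.255.255) -> Router D
  84.0.0.0/9 (84.0.0.0 - 84.127.255.255) -> Router N
  84.0.0.0/10 (84.0.0.0 - 84.63.255.255) -> Router Q
More-specific entries that do NOT match:
  84.50.72.64/27 (84.50.72.64 - 84.50.72.95) does not contain 84.50.76.88
  84.50.12.64/27 (84.50.12.64 - 84.50.12.95) does not contain 84.50.76.88
  84.50.76.128/25 (84.50.76.128 - 84.50.76.255) does not contain 84.50.76.88
  84.50.0.0/19 (84.50.0.0 - 84.50.31.255) does not contain 84.50.76.88
  212.50.64.0/18 (212.50.64.0 - 212.50.127.255) does not contain 84.50.76.88
  84.48.0.0/15 (84.48.0.0 - 84.49.255.255) does not contain 84.50.76.88
  84.32.0.0/12 (84.32.0.0 - 84.47.255.255) does not contain 84.50.76.88
  86.48.0.0/12 (86.48.0.0 - 86.63.255.255) does not contain 84.50.76.88
  92.32.0.0/11 (92.32.0.0 - 92.63.255.255) does not contain 84.50.76.88
Longest matching prefix is /10 -> next hop Router Q.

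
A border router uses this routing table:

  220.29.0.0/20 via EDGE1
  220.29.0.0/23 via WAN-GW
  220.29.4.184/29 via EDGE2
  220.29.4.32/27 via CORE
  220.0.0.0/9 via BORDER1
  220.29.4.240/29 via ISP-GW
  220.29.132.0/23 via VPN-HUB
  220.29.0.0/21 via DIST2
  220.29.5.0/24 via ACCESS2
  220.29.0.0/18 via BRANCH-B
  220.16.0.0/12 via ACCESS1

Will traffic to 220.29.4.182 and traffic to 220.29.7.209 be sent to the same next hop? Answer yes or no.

yes

220.29.4.182: longest match 220.29.0.0/21 -> DIST2
220.29.7.209: longest match 220.29.0.0/21 -> DIST2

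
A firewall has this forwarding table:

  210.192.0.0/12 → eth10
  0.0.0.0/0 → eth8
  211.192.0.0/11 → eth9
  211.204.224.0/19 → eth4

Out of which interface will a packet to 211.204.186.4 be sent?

eth9

Routes whose prefix contains 211.204.186.4:
  0.0.0.0/0 (default, matches everything) -> eth8
  211.192.0.0/11 (211.192.0.0 - 211.223.255.255) -> eth9
More-specific entries that do NOT match:
  211.204.224.0/19 (211.204.224.0 - 211.204.255.255) does not contain 211.204.186.4
  210.192.0.0/12 (210.192.0.0 - 210.207.255.255) does not contain 211.204.186.4
Longest matching prefix is /11 -> interface eth9.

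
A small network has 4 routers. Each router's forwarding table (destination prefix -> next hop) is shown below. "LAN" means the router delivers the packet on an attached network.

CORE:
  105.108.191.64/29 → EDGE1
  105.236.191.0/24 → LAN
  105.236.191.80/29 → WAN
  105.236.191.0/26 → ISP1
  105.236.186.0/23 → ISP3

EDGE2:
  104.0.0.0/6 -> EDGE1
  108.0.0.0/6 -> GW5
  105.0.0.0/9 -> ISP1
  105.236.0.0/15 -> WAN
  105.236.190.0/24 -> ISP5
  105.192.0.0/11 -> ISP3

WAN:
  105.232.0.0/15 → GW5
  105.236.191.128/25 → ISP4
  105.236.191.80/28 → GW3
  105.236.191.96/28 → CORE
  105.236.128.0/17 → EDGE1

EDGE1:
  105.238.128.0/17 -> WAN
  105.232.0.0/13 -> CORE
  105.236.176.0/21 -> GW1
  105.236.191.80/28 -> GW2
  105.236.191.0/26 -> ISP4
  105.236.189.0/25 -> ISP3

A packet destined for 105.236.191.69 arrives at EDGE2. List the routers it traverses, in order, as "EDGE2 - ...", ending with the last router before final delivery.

At EDGE2: longest match for 105.236.191.69 is 105.236.0.0/15 -> WAN
At WAN: longest match for 105.236.191.69 is 105.236.128.0/17 -> EDGE1
At EDGE1: longest match for 105.236.191.69 is 105.232.0.0/13 -> CORE
At CORE: longest match for 105.236.191.69 is 105.236.191.0/24 -> LAN

EDGE2 - WAN - EDGE1 - CORE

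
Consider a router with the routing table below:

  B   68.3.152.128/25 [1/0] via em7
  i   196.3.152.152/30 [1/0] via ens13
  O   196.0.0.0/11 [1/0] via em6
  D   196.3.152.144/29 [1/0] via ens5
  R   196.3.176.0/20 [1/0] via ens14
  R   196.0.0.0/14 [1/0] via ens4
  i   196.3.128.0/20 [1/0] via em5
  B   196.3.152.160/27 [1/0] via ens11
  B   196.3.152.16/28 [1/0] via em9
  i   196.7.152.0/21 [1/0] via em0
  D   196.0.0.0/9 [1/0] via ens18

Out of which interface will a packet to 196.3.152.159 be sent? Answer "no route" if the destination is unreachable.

Routes whose prefix contains 196.3.152.159:
  196.0.0.0/9 (196.0.0.0 - 196.127.255.255) -> ens18
  196.0.0.0/11 (196.0.0.0 - 196.31.255.255) -> em6
  196.0.0.0/14 (196.0.0.0 - 196.3.255.255) -> ens4
More-specific entries that do NOT match:
  196.3.152.152/30 (196.3.152.152 - 196.3.152.155) does not contain 196.3.152.159
  196.3.152.144/29 (196.3.152.144 - 196.3.152.151) does not contain 196.3.152.159
  196.3.152.16/28 (196.3.152.16 - 196.3.152.31) does not contain 196.3.152.159
  196.3.152.160/27 (196.3.152.160 - 196.3.152.191) does not contain 196.3.152.159
  68.3.152.128/25 (68.3.152.128 - 68.3.152.255) does not contain 196.3.152.159
  196.7.152.0/21 (196.7.152.0 - 196.7.159.255) does not contain 196.3.152.159
  196.3.176.0/20 (196.3.176.0 - 196.3.191.255) does not contain 196.3.152.159
  196.3.128.0/20 (196.3.128.0 - 196.3.143.255) does not contain 196.3.152.159
Longest matching prefix is /14 -> interface ens4.

ens4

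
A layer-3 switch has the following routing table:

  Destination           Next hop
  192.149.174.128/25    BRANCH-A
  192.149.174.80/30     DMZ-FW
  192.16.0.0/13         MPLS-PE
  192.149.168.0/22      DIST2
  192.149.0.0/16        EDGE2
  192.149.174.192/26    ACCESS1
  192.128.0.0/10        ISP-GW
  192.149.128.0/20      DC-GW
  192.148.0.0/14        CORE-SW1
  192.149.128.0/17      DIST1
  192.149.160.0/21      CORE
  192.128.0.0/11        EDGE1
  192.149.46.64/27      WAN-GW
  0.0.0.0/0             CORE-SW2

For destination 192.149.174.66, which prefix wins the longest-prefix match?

Entries matching 192.149.174.66:
  0.0.0.0/0 (default, matches everything)
  192.128.0.0/10 (192.128.0.0 - 192.191.255.255)
  192.128.0.0/11 (192.128.0.0 - 192.159.255.255)
  192.148.0.0/14 (192.148.0.0 - 192.151.255.255)
  192.149.0.0/16 (192.149.0.0 - 192.149.255.255)
  192.149.128.0/17 (192.149.128.0 - 192.149.255.255)
Most specific is 192.149.128.0/17.

192.149.128.0/17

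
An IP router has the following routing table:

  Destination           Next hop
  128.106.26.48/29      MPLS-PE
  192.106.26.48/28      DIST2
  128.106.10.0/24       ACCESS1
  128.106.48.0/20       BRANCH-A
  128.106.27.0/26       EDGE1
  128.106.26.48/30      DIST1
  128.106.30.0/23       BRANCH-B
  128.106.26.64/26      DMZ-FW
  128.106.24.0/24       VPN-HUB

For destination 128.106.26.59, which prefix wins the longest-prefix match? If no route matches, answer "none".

none

128.106.26.59 is outside every listed prefix and there is no default route.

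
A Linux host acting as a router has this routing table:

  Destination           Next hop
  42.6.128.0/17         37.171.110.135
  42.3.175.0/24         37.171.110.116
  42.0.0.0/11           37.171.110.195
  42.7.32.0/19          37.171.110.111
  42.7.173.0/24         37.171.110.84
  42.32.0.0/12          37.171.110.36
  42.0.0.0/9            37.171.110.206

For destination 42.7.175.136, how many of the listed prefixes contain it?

2

Prefixes containing 42.7.175.136:
  42.0.0.0/9 (42.0.0.0 - 42.127.255.255)
  42.0.0.0/11 (42.0.0.0 - 42.31.255.255)
Total matching entries: 2.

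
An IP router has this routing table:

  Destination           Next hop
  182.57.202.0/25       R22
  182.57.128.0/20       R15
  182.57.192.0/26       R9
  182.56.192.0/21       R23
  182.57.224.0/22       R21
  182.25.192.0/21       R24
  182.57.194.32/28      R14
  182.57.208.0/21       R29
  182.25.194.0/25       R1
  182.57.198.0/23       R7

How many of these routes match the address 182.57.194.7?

0

No listed prefix contains 182.57.194.7.
Total matching entries: 0.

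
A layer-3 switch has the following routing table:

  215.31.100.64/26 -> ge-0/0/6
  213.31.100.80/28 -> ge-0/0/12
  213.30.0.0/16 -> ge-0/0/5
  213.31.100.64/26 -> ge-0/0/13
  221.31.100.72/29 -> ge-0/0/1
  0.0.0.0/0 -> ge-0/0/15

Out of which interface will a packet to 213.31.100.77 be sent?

ge-0/0/13

Routes whose prefix contains 213.31.100.77:
  0.0.0.0/0 (default, matches everything) -> ge-0/0/15
  213.31.100.64/26 (213.31.100.64 - 213.31.100.127) -> ge-0/0/13
More-specific entries that do NOT match:
  221.31.100.72/29 (221.31.100.72 - 221.31.100.79) does not contain 213.31.100.77
  213.31.100.80/28 (213.31.100.80 - 213.31.100.95) does not contain 213.31.100.77
Longest matching prefix is /26 -> interface ge-0/0/13.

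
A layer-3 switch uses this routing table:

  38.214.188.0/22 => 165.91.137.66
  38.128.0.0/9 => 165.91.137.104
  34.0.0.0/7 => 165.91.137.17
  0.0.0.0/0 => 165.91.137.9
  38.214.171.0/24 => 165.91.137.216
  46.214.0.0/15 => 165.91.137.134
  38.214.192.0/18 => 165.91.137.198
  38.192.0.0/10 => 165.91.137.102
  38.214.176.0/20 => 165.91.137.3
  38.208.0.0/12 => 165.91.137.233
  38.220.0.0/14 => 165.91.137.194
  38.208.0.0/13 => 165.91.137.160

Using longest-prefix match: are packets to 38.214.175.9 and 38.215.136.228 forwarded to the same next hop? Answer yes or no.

yes

38.214.175.9: longest match 38.208.0.0/13 -> 165.91.137.160
38.215.136.228: longest match 38.208.0.0/13 -> 165.91.137.160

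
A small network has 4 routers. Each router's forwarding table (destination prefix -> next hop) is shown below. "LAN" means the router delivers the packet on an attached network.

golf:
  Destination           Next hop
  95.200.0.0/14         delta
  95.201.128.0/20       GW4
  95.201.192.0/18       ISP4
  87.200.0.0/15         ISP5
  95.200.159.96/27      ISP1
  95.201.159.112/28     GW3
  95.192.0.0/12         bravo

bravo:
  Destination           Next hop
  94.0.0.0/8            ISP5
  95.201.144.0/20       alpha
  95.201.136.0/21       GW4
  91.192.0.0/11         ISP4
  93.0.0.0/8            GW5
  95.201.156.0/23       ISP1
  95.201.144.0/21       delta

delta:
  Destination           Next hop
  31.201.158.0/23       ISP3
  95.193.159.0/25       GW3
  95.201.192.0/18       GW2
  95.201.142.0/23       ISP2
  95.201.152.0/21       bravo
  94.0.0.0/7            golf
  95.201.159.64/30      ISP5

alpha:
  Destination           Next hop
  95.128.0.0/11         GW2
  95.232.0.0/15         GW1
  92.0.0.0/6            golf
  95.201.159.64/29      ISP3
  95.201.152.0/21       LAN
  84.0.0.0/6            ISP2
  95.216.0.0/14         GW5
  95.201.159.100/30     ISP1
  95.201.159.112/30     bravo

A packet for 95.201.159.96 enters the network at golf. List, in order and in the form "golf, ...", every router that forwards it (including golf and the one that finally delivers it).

At golf: longest match for 95.201.159.96 is 95.200.0.0/14 -> delta
At delta: longest match for 95.201.159.96 is 95.201.152.0/21 -> bravo
At bravo: longest match for 95.201.159.96 is 95.201.144.0/20 -> alpha
At alpha: longest match for 95.201.159.96 is 95.201.152.0/21 -> LAN

golf, delta, bravo, alpha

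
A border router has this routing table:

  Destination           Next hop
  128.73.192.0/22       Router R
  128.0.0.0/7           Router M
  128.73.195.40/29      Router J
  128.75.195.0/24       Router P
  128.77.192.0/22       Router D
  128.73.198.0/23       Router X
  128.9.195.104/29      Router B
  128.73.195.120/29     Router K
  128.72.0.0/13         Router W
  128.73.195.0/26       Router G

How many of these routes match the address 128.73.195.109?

Prefixes containing 128.73.195.109:
  128.0.0.0/7 (128.0.0.0 - 129.255.255.255)
  128.72.0.0/13 (128.72.0.0 - 128.79.255.255)
  128.73.192.0/22 (128.73.192.0 - 128.73.195.255)
Total matching entries: 3.

3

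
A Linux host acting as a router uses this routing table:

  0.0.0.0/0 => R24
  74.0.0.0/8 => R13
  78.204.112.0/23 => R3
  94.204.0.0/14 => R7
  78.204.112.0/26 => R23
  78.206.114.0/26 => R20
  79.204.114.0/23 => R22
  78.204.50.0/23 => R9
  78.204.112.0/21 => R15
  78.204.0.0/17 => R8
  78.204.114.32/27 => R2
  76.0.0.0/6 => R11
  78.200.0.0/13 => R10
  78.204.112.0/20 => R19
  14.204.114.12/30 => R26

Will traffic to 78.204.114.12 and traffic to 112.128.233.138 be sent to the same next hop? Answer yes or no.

no

78.204.114.12: longest match 78.204.112.0/21 -> R15
112.128.233.138: longest match 0.0.0.0/0 -> R24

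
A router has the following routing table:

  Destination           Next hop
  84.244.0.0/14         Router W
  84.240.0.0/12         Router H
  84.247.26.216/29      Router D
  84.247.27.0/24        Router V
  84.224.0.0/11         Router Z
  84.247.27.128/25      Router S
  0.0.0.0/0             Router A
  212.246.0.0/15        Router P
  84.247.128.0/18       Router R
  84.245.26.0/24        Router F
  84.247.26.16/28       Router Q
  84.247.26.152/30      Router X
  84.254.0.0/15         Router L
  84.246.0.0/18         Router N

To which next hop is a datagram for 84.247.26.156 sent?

Routes whose prefix contains 84.247.26.156:
  0.0.0.0/0 (default, matches everything) -> Router A
  84.224.0.0/11 (84.224.0.0 - 84.255.255.255) -> Router Z
  84.240.0.0/12 (84.240.0.0 - 84.255.255.255) -> Router H
  84.244.0.0/14 (84.244.0.0 - 84.247.255.255) -> Router W
More-specific entries that do NOT match:
  84.247.26.152/30 (84.247.26.152 - 84.247.26.155) does not contain 84.247.26.156
  84.247.26.216/29 (84.247.26.216 - 84.247.26.223) does not contain 84.247.26.156
  84.247.26.16/28 (84.247.26.16 - 84.247.26.31) does not contain 84.247.26.156
  84.247.27.128/25 (84.247.27.128 - 84.247.27.255) does not contain 84.247.26.156
  84.247.27.0/24 (84.247.27.0 - 84.247.27.255) does not contain 84.247.26.156
  84.245.26.0/24 (84.245.26.0 - 84.245.26.255) does not contain 84.247.26.156
  84.247.128.0/18 (84.247.128.0 - 84.247.191.255) does not contain 84.247.26.156
  84.246.0.0/18 (84.246.0.0 - 84.246.63.255) does not contain 84.247.26.156
  212.246.0.0/15 (212.246.0.0 - 212.247.255.255) does not contain 84.247.26.156
  84.254.0.0/15 (84.254.0.0 - 84.255.255.255) does not contain 84.247.26.156
Longest matching prefix is /14 -> next hop Router W.

Router W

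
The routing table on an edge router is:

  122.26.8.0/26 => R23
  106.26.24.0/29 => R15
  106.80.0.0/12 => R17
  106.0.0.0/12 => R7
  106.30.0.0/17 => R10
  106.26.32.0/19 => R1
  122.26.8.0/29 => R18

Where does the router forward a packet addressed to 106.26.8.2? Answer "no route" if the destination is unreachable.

no route

No entry's prefix contains 106.26.8.2; there is no default route.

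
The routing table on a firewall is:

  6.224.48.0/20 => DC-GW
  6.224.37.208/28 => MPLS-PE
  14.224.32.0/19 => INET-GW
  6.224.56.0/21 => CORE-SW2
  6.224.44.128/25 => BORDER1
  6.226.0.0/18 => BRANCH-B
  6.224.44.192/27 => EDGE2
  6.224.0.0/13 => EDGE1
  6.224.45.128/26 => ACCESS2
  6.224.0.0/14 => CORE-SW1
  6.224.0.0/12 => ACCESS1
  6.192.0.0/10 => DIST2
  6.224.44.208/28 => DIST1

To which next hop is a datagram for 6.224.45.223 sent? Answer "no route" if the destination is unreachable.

Routes whose prefix contains 6.224.45.223:
  6.192.0.0/10 (6.192.0.0 - 6.255.255.255) -> DIST2
  6.224.0.0/12 (6.224.0.0 - 6.239.255.255) -> ACCESS1
  6.224.0.0/13 (6.224.0.0 - 6.231.255.255) -> EDGE1
  6.224.0.0/14 (6.224.0.0 - 6.227.255.255) -> CORE-SW1
More-specific entries that do NOT match:
  6.224.37.208/28 (6.224.37.208 - 6.224.37.223) does not contain 6.224.45.223
  6.224.44.208/28 (6.224.44.208 - 6.224.44.223) does not contain 6.224.45.223
  6.224.44.192/27 (6.224.44.192 - 6.224.44.223) does not contain 6.224.45.223
  6.224.45.128/26 (6.224.45.128 - 6.224.45.191) does not contain 6.224.45.223
  6.224.44.128/25 (6.224.44.128 - 6.224.44.255) does not contain 6.224.45.223
  6.224.56.0/21 (6.224.56.0 - 6.224.63.255) does not contain 6.224.45.223
  6.224.48.0/20 (6.224.48.0 - 6.224.63.255) does not contain 6.224.45.223
  14.224.32.0/19 (14.224.32.0 - 14.224.63.255) does not contain 6.224.45.223
  6.226.0.0/18 (6.226.0.0 - 6.226.63.255) does not contain 6.224.45.223
Longest matching prefix is /14 -> next hop CORE-SW1.

CORE-SW1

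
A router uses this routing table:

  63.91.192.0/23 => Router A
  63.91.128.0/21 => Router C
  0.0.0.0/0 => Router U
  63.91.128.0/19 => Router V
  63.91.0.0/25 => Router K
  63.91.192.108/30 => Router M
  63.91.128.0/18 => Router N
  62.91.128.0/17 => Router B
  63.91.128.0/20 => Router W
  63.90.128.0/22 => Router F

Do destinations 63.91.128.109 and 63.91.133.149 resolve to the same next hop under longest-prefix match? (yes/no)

63.91.128.109: longest match 63.91.128.0/21 -> Router C
63.91.133.149: longest match 63.91.128.0/21 -> Router C

yes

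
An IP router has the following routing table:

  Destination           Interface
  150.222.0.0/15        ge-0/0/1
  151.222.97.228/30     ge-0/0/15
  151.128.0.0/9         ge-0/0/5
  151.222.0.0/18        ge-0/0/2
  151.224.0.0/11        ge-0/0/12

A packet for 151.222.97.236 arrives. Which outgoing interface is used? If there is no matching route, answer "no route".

Routes whose prefix contains 151.222.97.236:
  151.128.0.0/9 (151.128.0.0 - 151.255.255.255) -> ge-0/0/5
More-specific entries that do NOT match:
  151.222.97.228/30 (151.222.97.228 - 151.222.97.231) does not contain 151.222.97.236
  151.222.0.0/18 (151.222.0.0 - 151.222.63.255) does not contain 151.222.97.236
  150.222.0.0/15 (150.222.0.0 - 150.223.255.255) does not contain 151.222.97.236
  151.224.0.0/11 (151.224.0.0 - 151.255.255.255) does not contain 151.222.97.236
Longest matching prefix is /9 -> interface ge-0/0/5.

ge-0/0/5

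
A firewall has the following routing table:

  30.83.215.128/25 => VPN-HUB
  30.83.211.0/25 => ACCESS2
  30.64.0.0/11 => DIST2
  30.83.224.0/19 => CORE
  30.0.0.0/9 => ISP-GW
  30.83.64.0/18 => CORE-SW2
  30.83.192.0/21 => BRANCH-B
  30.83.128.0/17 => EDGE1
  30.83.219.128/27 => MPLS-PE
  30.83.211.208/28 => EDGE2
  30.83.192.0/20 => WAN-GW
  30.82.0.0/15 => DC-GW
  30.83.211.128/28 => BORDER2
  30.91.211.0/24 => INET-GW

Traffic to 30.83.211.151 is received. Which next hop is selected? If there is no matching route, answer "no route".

EDGE1

Routes whose prefix contains 30.83.211.151:
  30.0.0.0/9 (30.0.0.0 - 30.127.255.255) -> ISP-GW
  30.64.0.0/11 (30.64.0.0 - 30.95.255.255) -> DIST2
  30.82.0.0/15 (30.82.0.0 - 30.83.255.255) -> DC-GW
  30.83.128.0/17 (30.83.128.0 - 30.83.255.255) -> EDGE1
More-specific entries that do NOT match:
  30.83.211.208/28 (30.83.211.208 - 30.83.211.223) does not contain 30.83.211.151
  30.83.211.128/28 (30.83.211.128 - 30.83.211.143) does not contain 30.83.211.151
  30.83.219.128/27 (30.83.219.128 - 30.83.219.159) does not contain 30.83.211.151
  30.83.215.128/25 (30.83.215.128 - 30.83.215.255) does not contain 30.83.211.151
  30.83.211.0/25 (30.83.211.0 - 30.83.211.127) does not contain 30.83.211.151
  30.91.211.0/24 (30.91.211.0 - 30.91.211.255) does not contain 30.83.211.151
  30.83.192.0/21 (30.83.192.0 - 30.83.199.255) does not contain 30.83.211.151
  30.83.192.0/20 (30.83.192.0 - 30.83.207.255) does not contain 30.83.211.151
  30.83.224.0/19 (30.83.224.0 - 30.83.255.255) does not contain 30.83.211.151
  30.83.64.0/18 (30.83.64.0 - 30.83.127.255) does not contain 30.83.211.151
Longest matching prefix is /17 -> next hop EDGE1.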